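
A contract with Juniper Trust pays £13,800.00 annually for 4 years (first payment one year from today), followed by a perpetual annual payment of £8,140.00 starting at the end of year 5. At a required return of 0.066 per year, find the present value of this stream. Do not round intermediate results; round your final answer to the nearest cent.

PV of 4-year annuity: £13,800.00 × [1 − (1+0.066)^−4] / 0.066 = 47168.73286
Perpetuity value at year 4: £8,140.00 / 0.066 = 123333.33333
PV of perpetuity: 123333.33333 / (1+0.066)^4 = 95510.61699
Total PV = 47168.73286 + 95510.61699 = 142679.34986

£142679.35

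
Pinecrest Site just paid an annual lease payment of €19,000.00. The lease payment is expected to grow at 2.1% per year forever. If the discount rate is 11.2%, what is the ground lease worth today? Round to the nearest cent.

€213175.82

D₁ = D₀ × (1 + g) = €19,000.00 × 1.021 = €19,399.0000
Growing perpetuity: P = D₁ / (r − g) = €19,399.0000 / (0.112 − 0.021) = €213,175.82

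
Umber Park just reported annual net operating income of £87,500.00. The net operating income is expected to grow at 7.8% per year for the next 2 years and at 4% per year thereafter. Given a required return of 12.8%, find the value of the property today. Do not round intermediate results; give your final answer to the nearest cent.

£1107984.26

D_1 = 94325.00000
D_2 = 101682.35000
Terminal value at year 2: TV = D_2×(1+g_2)/(r−g_2) = 105749.64400/0.088 = 1201700.50000
P_0 = D_1/(1+r)^1 + D_2/(1+r)^2 + TV/(1+r)^2
    = 83621.45390 + 79914.82917 + 944447.98111 = 1107984.26418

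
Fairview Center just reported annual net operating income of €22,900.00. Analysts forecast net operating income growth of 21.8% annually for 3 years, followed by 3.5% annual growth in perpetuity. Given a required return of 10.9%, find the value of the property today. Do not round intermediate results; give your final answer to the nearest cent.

D_1 = 27892.20000
D_2 = 33972.69960
D_3 = 41378.74811
Terminal value at year 3: TV = D_3×(1+g_2)/(r−g_2) = 42827.00430/0.074 = 578743.30131
P_0 = D_1/(1+r)^1 + D_2/(1+r)^2 + D_3/(1+r)^3 + TV/(1+r)^3
    = 25150.76646 + 27622.75342 + 30337.70394 + 424317.88615 = 507429.10997

€507429.11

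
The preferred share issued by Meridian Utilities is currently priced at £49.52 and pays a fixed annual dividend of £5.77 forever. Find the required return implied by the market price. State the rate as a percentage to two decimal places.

P = C/r ⇒ r = C/P = £5.77/£49.52 = 0.116519

11.65%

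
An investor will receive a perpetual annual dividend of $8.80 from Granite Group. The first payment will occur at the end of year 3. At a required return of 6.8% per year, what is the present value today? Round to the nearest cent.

Value at end of year 2: C / r = $8.80 / 0.068 = $129.4118
Discount to today: PV = $129.4118 / (1 + 0.068)^2 = $129.4118 / 1.140624 = $113.46

$113.46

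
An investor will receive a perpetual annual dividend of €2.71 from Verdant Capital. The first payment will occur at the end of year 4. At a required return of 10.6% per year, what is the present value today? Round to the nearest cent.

€18.90

Value at end of year 3: C / r = €2.71 / 0.106 = €25.5660
Discount to today: PV = €25.5660 / (1 + 0.106)^3 = €25.5660 / 1.352899 = €18.90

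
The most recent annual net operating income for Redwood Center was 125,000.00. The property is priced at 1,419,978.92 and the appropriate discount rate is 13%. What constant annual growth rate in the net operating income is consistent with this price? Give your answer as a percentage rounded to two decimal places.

3.86%

P = D₀(1+g)/(r−g) ⇒ P(r−g) = D₀(1+g) ⇒ g(P+D₀) = P·r − D₀
g = (P·r − D₀)/(P + D₀) = (1,419,978.92×0.13 − 125,000.00) / (1,419,978.92 + 125,000.00) = 0.038575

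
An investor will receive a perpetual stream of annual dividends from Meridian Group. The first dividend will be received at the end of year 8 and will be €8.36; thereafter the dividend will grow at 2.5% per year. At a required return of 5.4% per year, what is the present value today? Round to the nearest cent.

Value at end of year 7: C₁ / (r − g) = €8.36 / (0.054 − 0.025) = €288.2759
Discount to today: PV = €288.2759 / (1 + 0.054)^7 = €288.2759 / 1.445055 = €199.49

€199.49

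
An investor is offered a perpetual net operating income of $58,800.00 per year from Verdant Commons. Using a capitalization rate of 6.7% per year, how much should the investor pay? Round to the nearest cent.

$877611.94

Level perpetuity: PV = C / r = $58,800.00 / 0.067 = $877,611.94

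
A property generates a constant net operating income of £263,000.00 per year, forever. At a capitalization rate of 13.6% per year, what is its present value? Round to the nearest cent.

Level perpetuity: PV = C / r = £263,000.00 / 0.136 = £1,933,823.53

£1933823.53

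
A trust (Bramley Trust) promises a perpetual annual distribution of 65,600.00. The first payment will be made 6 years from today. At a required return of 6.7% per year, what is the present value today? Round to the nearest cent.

707957.10

Value at end of year 5: C / r = 65,600.00 / 0.067 = 979,104.4776
Discount to today: PV = 979,104.4776 / (1 + 0.067)^5 = 979,104.4776 / 1.383000 = 707,957.10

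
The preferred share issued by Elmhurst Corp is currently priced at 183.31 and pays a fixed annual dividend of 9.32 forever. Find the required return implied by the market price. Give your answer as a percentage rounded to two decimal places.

5.08%

P = C/r ⇒ r = C/P = 9.32/183.31 = 0.050843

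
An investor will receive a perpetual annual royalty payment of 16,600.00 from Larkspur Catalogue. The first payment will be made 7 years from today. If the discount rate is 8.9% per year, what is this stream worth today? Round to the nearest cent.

Value at end of year 6: C / r = 16,600.00 / 0.089 = 186,516.8539
Discount to today: PV = 186,516.8539 / (1 + 0.089)^6 = 186,516.8539 / 1.667890 = 111,828.06

111828.06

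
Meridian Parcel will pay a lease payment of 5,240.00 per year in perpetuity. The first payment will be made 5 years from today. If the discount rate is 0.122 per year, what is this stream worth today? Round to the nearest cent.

27101.92

Value at end of year 4: C / r = 5,240.00 / 0.122 = 42,950.8197
Discount to today: PV = 42,950.8197 / (1 + 0.122)^4 = 42,950.8197 / 1.584789 = 27,101.92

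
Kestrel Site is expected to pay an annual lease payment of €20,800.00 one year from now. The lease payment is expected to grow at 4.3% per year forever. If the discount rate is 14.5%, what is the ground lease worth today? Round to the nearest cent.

€203921.57

Growing perpetuity: P = D₁ / (r − g) = €20,800.0000 / (0.145 − 0.043) = €203,921.57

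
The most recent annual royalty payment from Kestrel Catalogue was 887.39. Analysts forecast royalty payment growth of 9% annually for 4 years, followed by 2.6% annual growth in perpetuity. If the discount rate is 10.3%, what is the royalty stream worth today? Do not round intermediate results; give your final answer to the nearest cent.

14722.72

D_1 = 967.25510
D_2 = 1054.30806
D_3 = 1149.19578
D_4 = 1252.62340
Terminal value at year 4: TV = D_4×(1+g_2)/(r−g_2) = 1285.19161/0.077 = 16690.80017
P_0 = D_1/(1+r)^1 + D_2/(1+r)^2 + D_3/(1+r)^3 + D_4/(1+r)^4 + TV/(1+r)^4
    = 876.93119 + 866.59564 + 856.38191 + 846.28856 + 11276.52035 = 14722.71766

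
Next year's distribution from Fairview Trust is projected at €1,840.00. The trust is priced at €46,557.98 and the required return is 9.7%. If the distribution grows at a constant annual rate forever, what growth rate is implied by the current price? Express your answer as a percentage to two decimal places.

P = D₁/(r−g) ⇒ g = r − D₁/P = 0.097 − €1,840.00/€46,557.98 = 0.057479

5.75%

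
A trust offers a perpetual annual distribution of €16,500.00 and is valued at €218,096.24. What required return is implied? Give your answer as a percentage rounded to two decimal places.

P = C/r ⇒ r = C/P = €16,500.00/€218,096.24 = 0.075655

7.57%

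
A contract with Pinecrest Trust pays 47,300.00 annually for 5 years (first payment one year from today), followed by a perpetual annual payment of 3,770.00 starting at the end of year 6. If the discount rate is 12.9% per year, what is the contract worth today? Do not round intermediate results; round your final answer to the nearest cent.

182704.19

PV of 5-year annuity: 47,300.00 × [1 − (1+0.129)^−5] / 0.129 = 166771.76350
Perpetuity value at year 5: 3,770.00 / 0.129 = 29224.80620
PV of perpetuity: 29224.80620 / (1+0.129)^5 = 15932.42674
Total PV = 166771.76350 + 15932.42674 = 182704.19024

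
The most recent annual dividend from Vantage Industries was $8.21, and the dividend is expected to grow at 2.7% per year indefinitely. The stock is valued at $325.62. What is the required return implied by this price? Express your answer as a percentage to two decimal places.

5.29%

D₁ = $8.21 × 1.027 = $8.4317
P = D₁/(r − g) ⇒ r = D₁/P + g = $8.4317/$325.62 + 0.027 = 0.025894 + 0.027 = 0.052894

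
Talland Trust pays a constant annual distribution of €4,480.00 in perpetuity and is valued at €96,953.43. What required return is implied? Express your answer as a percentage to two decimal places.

P = C/r ⇒ r = C/P = €4,480.00/€96,953.43 = 0.046208

4.62%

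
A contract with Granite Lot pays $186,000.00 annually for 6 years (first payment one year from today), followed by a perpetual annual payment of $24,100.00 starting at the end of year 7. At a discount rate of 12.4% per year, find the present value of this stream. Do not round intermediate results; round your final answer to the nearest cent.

$852518.60

PV of 6-year annuity: $186,000.00 × [1 − (1+0.124)^−6] / 0.124 = 756136.25601
Perpetuity value at year 6: $24,100.00 / 0.124 = 194354.83871
PV of perpetuity: 194354.83871 / (1+0.124)^6 = 96382.34532
Total PV = 756136.25601 + 96382.34532 = 852518.60133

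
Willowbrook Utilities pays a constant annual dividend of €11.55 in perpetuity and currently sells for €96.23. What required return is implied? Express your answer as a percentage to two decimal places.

12.00%

P = C/r ⇒ r = C/P = €11.55/€96.23 = 0.120025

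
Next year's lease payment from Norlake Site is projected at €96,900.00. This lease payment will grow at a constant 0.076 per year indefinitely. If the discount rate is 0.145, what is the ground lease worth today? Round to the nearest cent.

Growing perpetuity: P = D₁ / (r − g) = €96,900.0000 / (0.145 − 0.076) = €1,404,347.83

€1404347.83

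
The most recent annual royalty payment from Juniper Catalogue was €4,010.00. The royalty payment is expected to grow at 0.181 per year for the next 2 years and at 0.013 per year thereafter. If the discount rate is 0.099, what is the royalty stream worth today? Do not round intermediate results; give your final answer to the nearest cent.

D_1 = 4735.81000
D_2 = 5592.99161
Terminal value at year 2: TV = D_2×(1+g_2)/(r−g_2) = 5665.70050/0.086 = 65880.23838
P_0 = D_1/(1+r)^1 + D_2/(1+r)^2 + TV/(1+r)^2
    = 4309.19927 + 4630.72278 + 54545.60675 = 63485.52881

€63485.53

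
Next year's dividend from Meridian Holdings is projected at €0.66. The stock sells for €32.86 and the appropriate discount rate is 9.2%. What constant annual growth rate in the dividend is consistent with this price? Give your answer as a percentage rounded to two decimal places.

7.19%

P = D₁/(r−g) ⇒ g = r − D₁/P = 0.092 − €0.66/€32.86 = 0.071915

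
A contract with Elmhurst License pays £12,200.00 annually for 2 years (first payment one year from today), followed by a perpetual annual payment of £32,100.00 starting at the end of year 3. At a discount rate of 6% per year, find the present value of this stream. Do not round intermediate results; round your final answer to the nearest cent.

£498515.49

PV of 2-year annuity: £12,200.00 × [1 − (1+0.06)^−2] / 0.06 = 22367.39053
Perpetuity value at year 2: £32,100.00 / 0.06 = 535000.00000
PV of perpetuity: 535000.00000 / (1+0.06)^2 = 476148.09541
Total PV = 22367.39053 + 476148.09541 = 498515.48594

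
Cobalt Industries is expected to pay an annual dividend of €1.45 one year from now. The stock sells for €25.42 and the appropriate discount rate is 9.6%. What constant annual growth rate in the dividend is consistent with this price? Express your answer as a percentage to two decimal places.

3.90%

P = D₁/(r−g) ⇒ g = r − D₁/P = 0.096 − €1.45/€25.42 = 0.038958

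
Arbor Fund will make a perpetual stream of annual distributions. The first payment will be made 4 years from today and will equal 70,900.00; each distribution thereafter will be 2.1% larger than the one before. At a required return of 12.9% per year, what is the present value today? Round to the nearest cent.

Value at end of year 3: C₁ / (r − g) = 70,900.00 / (0.129 − 0.021) = 656,481.4815
Discount to today: PV = 656,481.4815 / (1 + 0.129)^3 = 656,481.4815 / 1.439070 = 456,184.64

456184.64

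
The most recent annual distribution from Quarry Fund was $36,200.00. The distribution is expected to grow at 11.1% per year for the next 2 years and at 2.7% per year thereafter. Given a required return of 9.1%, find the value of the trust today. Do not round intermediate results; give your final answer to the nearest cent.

$676792.86

D_1 = 40218.20000
D_2 = 44682.42020
Terminal value at year 2: TV = D_2×(1+g_2)/(r−g_2) = 45888.84555/0.064 = 717013.21165
P_0 = D_1/(1+r)^1 + D_2/(1+r)^2 + TV/(1+r)^2
    = 36863.61137 + 37539.38793 + 602389.86563 = 676792.86492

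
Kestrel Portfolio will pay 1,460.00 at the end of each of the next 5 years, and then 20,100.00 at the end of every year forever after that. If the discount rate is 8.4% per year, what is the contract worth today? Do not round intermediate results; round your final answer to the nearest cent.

PV of 5-year annuity: 1,460.00 × [1 − (1+0.084)^−5] / 0.084 = 5768.41410
Perpetuity value at year 5: 20,100.00 / 0.084 = 239285.71429
PV of perpetuity: 239285.71429 / (1+0.084)^5 = 159871.24621
Total PV = 5768.41410 + 159871.24621 = 165639.66031

165639.66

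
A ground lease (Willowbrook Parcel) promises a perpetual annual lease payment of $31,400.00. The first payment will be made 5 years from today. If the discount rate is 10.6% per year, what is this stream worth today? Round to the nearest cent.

$197971.77

Value at end of year 4: C / r = $31,400.00 / 0.106 = $296,226.4151
Discount to today: PV = $296,226.4151 / (1 + 0.106)^4 = $296,226.4151 / 1.496306 = $197,971.77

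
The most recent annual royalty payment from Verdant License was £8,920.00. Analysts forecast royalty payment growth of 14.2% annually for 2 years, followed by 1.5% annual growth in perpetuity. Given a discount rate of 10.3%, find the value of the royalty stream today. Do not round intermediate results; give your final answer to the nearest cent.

£129085.63

D_1 = 10186.64000
D_2 = 11633.14288
Terminal value at year 2: TV = D_2×(1+g_2)/(r−g_2) = 11807.64002/0.088 = 134177.72754
P_0 = D_1/(1+r)^1 + D_2/(1+r)^2 + TV/(1+r)^2
    = 9235.39438 + 9561.94051 + 110288.29109 = 129085.62598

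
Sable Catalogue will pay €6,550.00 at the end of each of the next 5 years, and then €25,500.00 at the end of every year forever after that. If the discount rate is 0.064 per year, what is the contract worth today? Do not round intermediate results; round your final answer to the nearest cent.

PV of 5-year annuity: €6,550.00 × [1 − (1+0.064)^−5] / 0.064 = 27293.31977
Perpetuity value at year 5: €25,500.00 / 0.064 = 398437.50000
PV of perpetuity: 398437.50000 / (1+0.064)^5 = 292181.06426
Total PV = 27293.31977 + 292181.06426 = 319474.38403

€319474.38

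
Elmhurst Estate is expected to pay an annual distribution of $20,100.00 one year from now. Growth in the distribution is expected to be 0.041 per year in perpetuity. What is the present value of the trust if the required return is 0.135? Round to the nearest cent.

$213829.79

Growing perpetuity: P = D₁ / (r − g) = $20,100.0000 / (0.135 − 0.041) = $213,829.79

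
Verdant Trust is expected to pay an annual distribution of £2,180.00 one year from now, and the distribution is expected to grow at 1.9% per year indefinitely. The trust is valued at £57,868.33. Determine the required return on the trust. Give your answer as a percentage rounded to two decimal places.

P = D₁/(r − g) ⇒ r = D₁/P + g = £2,180.0000/£57,868.33 + 0.019 = 0.037672 + 0.019 = 0.056672

5.67%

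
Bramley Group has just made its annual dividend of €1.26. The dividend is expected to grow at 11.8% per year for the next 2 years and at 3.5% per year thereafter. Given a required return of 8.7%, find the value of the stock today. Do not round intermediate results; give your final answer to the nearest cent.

D_1 = 1.40868
D_2 = 1.57490
Terminal value at year 2: TV = D_2×(1+g_2)/(r−g_2) = 1.63003/0.052 = 31.34665
P_0 = D_1/(1+r)^1 + D_2/(1+r)^2 + TV/(1+r)^2
    = 1.29593 + 1.33289 + 26.52968 = 29.15851

€29.16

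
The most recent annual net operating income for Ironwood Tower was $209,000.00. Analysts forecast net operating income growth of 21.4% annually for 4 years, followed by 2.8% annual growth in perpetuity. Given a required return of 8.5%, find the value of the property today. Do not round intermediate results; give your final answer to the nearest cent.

D_1 = 253726.00000
D_2 = 308023.36400
D_3 = 373940.36390
D_4 = 453963.60177
Terminal value at year 4: TV = D_4×(1+g_2)/(r−g_2) = 466674.58262/0.057 = 8187273.37929
P_0 = D_1/(1+r)^1 + D_2/(1+r)^2 + D_3/(1+r)^3 + D_4/(1+r)^4 + TV/(1+r)^4
    = 233848.84793 + 261652.07501 + 292760.93922 + 327568.46103 + 5907725.92876 = 7023556.25195

$7023556.25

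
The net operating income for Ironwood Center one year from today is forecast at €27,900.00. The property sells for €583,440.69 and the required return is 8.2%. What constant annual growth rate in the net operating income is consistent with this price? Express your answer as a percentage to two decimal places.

3.42%

P = D₁/(r−g) ⇒ g = r − D₁/P = 0.082 − €27,900.00/€583,440.69 = 0.034180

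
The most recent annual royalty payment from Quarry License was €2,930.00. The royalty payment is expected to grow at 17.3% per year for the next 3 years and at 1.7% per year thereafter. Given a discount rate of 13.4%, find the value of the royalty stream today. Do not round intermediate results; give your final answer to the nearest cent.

D_1 = 3436.89000
D_2 = 4031.47197
D_3 = 4728.91662
Terminal value at year 3: TV = D_3×(1+g_2)/(r−g_2) = 4809.30820/0.117 = 41105.19832
P_0 = D_1/(1+r)^1 + D_2/(1+r)^2 + D_3/(1+r)^3 + TV/(1+r)^3
    = 3030.76720 + 3134.99993 + 3242.81739 + 28187.56653 = 37596.15104

€37596.15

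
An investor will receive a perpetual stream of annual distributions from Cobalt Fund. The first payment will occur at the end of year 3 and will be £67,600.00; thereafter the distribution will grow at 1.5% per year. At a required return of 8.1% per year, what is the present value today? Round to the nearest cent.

Value at end of year 2: C₁ / (r − g) = £67,600.00 / (0.081 − 0.015) = £1,024,242.4242
Discount to today: PV = £1,024,242.4242 / (1 + 0.081)^2 = £1,024,242.4242 / 1.168561 = £876,498.89

£876498.89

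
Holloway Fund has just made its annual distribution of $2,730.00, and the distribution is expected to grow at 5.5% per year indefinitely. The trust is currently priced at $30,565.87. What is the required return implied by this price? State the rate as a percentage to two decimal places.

D₁ = $2,730.00 × 1.055 = $2,880.1500
P = D₁/(r − g) ⇒ r = D₁/P + g = $2,880.1500/$30,565.87 + 0.055 = 0.094228 + 0.055 = 0.149228

14.92%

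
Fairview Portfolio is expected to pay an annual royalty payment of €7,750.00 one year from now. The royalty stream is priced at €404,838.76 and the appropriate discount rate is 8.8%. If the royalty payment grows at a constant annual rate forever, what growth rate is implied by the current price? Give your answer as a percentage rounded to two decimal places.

P = D₁/(r−g) ⇒ g = r − D₁/P = 0.088 − €7,750.00/€404,838.76 = 0.068857

6.89%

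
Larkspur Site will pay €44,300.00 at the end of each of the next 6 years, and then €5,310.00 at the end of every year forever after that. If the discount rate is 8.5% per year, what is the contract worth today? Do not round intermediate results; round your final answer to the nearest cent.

PV of 6-year annuity: €44,300.00 × [1 − (1+0.085)^−6] / 0.085 = 201723.91161
Perpetuity value at year 6: €5,310.00 / 0.085 = 62470.58824
PV of perpetuity: 62470.58824 / (1+0.085)^6 = 38291.04036
Total PV = 201723.91161 + 38291.04036 = 240014.95198

€240014.95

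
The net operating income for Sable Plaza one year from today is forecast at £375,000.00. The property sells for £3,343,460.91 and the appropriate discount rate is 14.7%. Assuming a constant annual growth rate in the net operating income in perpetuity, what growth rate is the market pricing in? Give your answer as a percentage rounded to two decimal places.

P = D₁/(r−g) ⇒ g = r − D₁/P = 0.147 − £375,000.00/£3,343,460.91 = 0.034841

3.48%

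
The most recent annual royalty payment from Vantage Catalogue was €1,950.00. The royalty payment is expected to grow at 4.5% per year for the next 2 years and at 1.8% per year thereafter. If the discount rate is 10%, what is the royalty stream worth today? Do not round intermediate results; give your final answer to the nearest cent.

D_1 = 2037.75000
D_2 = 2129.44875
Terminal value at year 2: TV = D_2×(1+g_2)/(r−g_2) = 2167.77883/0.082 = 26436.32716
P_0 = D_1/(1+r)^1 + D_2/(1+r)^2 + TV/(1+r)^2
    = 1852.50000 + 1759.87500 + 21848.20427 = 25460.57927

€25460.58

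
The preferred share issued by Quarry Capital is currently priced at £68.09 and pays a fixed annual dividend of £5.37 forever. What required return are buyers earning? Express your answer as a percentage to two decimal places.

7.89%

P = C/r ⇒ r = C/P = £5.37/£68.09 = 0.078866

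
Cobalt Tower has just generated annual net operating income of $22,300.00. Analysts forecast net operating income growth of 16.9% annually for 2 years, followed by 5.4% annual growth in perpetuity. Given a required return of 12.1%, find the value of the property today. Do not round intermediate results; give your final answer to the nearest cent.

D_1 = 26068.70000
D_2 = 30474.31030
Terminal value at year 2: TV = D_2×(1+g_2)/(r−g_2) = 32119.92306/0.067 = 479401.83666
P_0 = D_1/(1+r)^1 + D_2/(1+r)^2 + TV/(1+r)^2
    = 23254.86173 + 24250.60960 + 381494.66447 = 429000.13581

$429000.14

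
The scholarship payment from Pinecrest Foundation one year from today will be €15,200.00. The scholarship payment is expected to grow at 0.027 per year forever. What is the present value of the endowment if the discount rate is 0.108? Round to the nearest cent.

Growing perpetuity: P = D₁ / (r − g) = €15,200.0000 / (0.108 − 0.027) = €187,654.32

€187654.32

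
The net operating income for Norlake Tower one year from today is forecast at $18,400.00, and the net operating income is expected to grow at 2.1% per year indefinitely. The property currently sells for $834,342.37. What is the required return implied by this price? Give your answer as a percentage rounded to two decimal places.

P = D₁/(r − g) ⇒ r = D₁/P + g = $18,400.0000/$834,342.37 + 0.021 = 0.022053 + 0.021 = 0.043053

4.31%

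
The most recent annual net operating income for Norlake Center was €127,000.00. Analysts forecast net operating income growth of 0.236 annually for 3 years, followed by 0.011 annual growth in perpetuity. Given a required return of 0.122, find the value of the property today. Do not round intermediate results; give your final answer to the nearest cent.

D_1 = 156972.00000
D_2 = 194017.39200
D_3 = 239805.49651
Terminal value at year 3: TV = D_3×(1+g_2)/(r−g_2) = 242443.35697/0.111 = 2184174.38715
P_0 = D_1/(1+r)^1 + D_2/(1+r)^2 + D_3/(1+r)^3 + TV/(1+r)^3
    = 139903.74332 + 154118.56216 + 169777.66740 + 1546353.34903 = 2010153.32190

€2010153.32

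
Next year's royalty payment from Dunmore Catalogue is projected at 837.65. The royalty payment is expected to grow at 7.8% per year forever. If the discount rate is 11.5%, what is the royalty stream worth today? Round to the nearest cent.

Growing perpetuity: P = D₁ / (r − g) = 837.6500 / (0.115 − 0.078) = 22,639.19

22639.19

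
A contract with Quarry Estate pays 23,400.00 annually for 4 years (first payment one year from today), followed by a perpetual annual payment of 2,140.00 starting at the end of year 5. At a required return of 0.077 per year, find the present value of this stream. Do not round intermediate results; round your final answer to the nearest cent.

98680.81

PV of 4-year annuity: 23,400.00 × [1 − (1+0.077)^−4] / 0.077 = 78024.14463
Perpetuity value at year 4: 2,140.00 / 0.077 = 27792.20779
PV of perpetuity: 27792.20779 / (1+0.077)^4 = 20656.66636
Total PV = 78024.14463 + 20656.66636 = 98680.81099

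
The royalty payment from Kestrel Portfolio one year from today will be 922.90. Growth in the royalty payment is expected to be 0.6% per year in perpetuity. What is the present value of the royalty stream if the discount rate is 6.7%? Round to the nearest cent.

Growing perpetuity: P = D₁ / (r − g) = 922.9000 / (0.067 − 0.006) = 15,129.51

15129.51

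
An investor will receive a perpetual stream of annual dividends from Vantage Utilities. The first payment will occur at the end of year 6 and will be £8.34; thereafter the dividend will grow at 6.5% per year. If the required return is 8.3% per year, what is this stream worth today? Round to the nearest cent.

£310.99

Value at end of year 5: C₁ / (r − g) = £8.34 / (0.083 − 0.065) = £463.3333
Discount to today: PV = £463.3333 / (1 + 0.083)^5 = £463.3333 / 1.489849 = £310.99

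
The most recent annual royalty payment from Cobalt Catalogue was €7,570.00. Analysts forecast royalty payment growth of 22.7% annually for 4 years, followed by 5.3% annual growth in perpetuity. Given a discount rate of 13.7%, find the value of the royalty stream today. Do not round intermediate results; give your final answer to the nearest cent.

€165466.29

D_1 = 9288.39000
D_2 = 11396.85453
D_3 = 13983.94051
D_4 = 17158.29500
Terminal value at year 4: TV = D_4×(1+g_2)/(r−g_2) = 18067.68464/0.084 = 215091.48380
P_0 = D_1/(1+r)^1 + D_2/(1+r)^2 + D_3/(1+r)^3 + D_4/(1+r)^4 + TV/(1+r)^4
    = 8169.20844 + 8815.84763 + 9513.67199 + 10266.73309 + 128700.83269 = 165466.29384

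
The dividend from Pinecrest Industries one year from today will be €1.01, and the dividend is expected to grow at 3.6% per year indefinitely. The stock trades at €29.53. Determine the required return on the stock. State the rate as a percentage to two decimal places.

7.02%

P = D₁/(r − g) ⇒ r = D₁/P + g = €1.0100/€29.53 + 0.036 = 0.034203 + 0.036 = 0.070203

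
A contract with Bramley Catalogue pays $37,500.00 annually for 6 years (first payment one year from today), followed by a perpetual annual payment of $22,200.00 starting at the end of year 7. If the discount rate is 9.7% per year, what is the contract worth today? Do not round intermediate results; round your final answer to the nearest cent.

PV of 6-year annuity: $37,500.00 × [1 − (1+0.097)^−6] / 0.097 = 164768.19925
Perpetuity value at year 6: $22,200.00 / 0.097 = 228865.97938
PV of perpetuity: 228865.97938 / (1+0.097)^6 = 131323.20542
Total PV = 164768.19925 + 131323.20542 = 296091.40468

$296091.40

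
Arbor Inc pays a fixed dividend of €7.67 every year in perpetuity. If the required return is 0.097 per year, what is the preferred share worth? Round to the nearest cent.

Level perpetuity: PV = C / r = €7.67 / 0.097 = €79.07

€79.07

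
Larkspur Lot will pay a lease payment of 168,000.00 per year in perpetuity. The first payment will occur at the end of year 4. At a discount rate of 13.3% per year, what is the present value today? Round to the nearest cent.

868496.18

Value at end of year 3: C / r = 168,000.00 / 0.133 = 1,263,157.8947
Discount to today: PV = 1,263,157.8947 / (1 + 0.133)^3 = 1,263,157.8947 / 1.454420 = 868,496.18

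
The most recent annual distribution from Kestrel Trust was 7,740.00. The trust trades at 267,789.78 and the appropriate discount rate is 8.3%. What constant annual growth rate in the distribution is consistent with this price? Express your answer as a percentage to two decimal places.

P = D₀(1+g)/(r−g) ⇒ P(r−g) = D₀(1+g) ⇒ g(P+D₀) = P·r − D₀
g = (P·r − D₀)/(P + D₀) = (267,789.78×0.083 − 7,740.00) / (267,789.78 + 7,740.00) = 0.052577

5.26%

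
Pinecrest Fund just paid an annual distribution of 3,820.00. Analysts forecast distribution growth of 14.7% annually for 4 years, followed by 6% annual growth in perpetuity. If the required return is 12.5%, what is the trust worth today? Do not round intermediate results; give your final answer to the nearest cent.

83354.85

D_1 = 4381.54000
D_2 = 5025.62638
D_3 = 5764.39346
D_4 = 6611.75930
Terminal value at year 4: TV = D_4×(1+g_2)/(r−g_2) = 7008.46485/0.065 = 107822.53621
P_0 = D_1/(1+r)^1 + D_2/(1+r)^2 + D_3/(1+r)^3 + D_4/(1+r)^4 + TV/(1+r)^4
    = 3894.70222 + 3970.86529 + 4048.51776 + 4127.68878 + 67313.07855 = 83354.85260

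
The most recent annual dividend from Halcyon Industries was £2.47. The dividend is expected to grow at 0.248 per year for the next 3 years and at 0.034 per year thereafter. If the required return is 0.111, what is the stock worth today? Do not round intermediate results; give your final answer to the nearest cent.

£56.41

D_1 = 3.08256
D_2 = 3.84703
D_3 = 4.80110
Terminal value at year 3: TV = D_3×(1+g_2)/(r−g_2) = 4.96434/0.077 = 64.47191
P_0 = D_1/(1+r)^1 + D_2/(1+r)^2 + D_3/(1+r)^3 + TV/(1+r)^3
    = 2.77458 + 3.11672 + 3.50105 + 47.01412 = 56.40648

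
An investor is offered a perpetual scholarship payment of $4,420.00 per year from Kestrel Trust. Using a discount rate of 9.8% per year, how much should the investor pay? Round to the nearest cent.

Level perpetuity: PV = C / r = $4,420.00 / 0.098 = $45,102.04

$45102.04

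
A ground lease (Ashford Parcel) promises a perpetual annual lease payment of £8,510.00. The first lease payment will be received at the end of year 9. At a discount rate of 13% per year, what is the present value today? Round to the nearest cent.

Value at end of year 8: C / r = £8,510.00 / 0.13 = £65,461.5385
Discount to today: PV = £65,461.5385 / (1 + 0.13)^8 = £65,461.5385 / 2.658444 = £24,624.00

£24624.00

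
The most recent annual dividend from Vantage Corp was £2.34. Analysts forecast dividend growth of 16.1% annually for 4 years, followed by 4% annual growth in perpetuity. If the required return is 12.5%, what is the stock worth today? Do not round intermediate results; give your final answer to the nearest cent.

D_1 = 2.71674
D_2 = 3.15414
D_3 = 3.66195
D_4 = 4.25152
Terminal value at year 4: TV = D_4×(1+g_2)/(r−g_2) = 4.42159/0.085 = 52.01866
P_0 = D_1/(1+r)^1 + D_2/(1+r)^2 + D_3/(1+r)^3 + D_4/(1+r)^4 + TV/(1+r)^4
    = 2.41488 + 2.49216 + 2.57191 + 2.65421 + 32.47499 = 42.60814

£42.61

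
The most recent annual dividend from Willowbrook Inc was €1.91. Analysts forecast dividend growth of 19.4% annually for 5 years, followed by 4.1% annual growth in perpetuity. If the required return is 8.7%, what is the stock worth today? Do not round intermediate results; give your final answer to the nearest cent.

€81.89

D_1 = 2.28054
D_2 = 2.72296
D_3 = 3.25122
D_4 = 3.88196
D_5 = 4.63506
Terminal value at year 5: TV = D_5×(1+g_2)/(r−g_2) = 4.82509/0.046 = 104.89334
P_0 = D_1/(1+r)^1 + D_2/(1+r)^2 + D_3/(1+r)^3 + D_4/(1+r)^4 + D_5/(1+r)^5 + TV/(1+r)^5
    = 2.09801 + 2.30453 + 2.53138 + 2.78056 + 3.05427 + 69.11943 = 81.88819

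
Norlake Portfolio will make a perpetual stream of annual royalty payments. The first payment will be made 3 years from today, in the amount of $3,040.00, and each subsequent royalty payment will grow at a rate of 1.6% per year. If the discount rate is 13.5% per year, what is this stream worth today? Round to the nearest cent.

$19830.56

Value at end of year 2: C₁ / (r − g) = $3,040.00 / (0.135 − 0.016) = $25,546.2185
Discount to today: PV = $25,546.2185 / (1 + 0.135)^2 = $25,546.2185 / 1.288225 = $19,830.56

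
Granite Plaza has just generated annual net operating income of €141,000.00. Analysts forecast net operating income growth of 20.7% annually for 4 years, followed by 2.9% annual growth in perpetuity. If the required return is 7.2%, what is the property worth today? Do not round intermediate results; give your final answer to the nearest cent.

D_1 = 170187.00000
D_2 = 205415.70900
D_3 = 247936.76076
D_4 = 299259.67024
Terminal value at year 4: TV = D_4×(1+g_2)/(r−g_2) = 307938.20068/0.043 = 7161353.50414
P_0 = D_1/(1+r)^1 + D_2/(1+r)^2 + D_3/(1+r)^3 + D_4/(1+r)^4 + TV/(1+r)^4
    = 158756.52985 + 178749.18986 + 201259.58224 + 226604.77217 + 5422704.89675 = 6188074.97086

€6188074.97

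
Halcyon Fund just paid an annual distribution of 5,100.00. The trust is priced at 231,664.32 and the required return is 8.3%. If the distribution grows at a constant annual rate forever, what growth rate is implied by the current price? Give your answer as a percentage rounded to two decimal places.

5.97%

P = D₀(1+g)/(r−g) ⇒ P(r−g) = D₀(1+g) ⇒ g(P+D₀) = P·r − D₀
g = (P·r − D₀)/(P + D₀) = (231,664.32×0.083 − 5,100.00) / (231,664.32 + 5,100.00) = 0.059672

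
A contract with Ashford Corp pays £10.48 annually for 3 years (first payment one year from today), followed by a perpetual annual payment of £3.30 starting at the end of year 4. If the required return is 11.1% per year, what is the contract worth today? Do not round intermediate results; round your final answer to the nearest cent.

£47.25

PV of 3-year annuity: £10.48 × [1 − (1+0.111)^−3] / 0.111 = 25.56565
Perpetuity value at year 3: £3.30 / 0.111 = 29.72973
PV of perpetuity: 29.72973 / (1+0.111)^3 = 21.67948
Total PV = 25.56565 + 21.67948 = 47.24513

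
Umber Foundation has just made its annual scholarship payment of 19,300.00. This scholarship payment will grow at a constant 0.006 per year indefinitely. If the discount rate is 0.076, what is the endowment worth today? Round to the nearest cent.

D₁ = D₀ × (1 + g) = 19,300.00 × 1.006 = 19,415.8000
Growing perpetuity: P = D₁ / (r − g) = 19,415.8000 / (0.076 − 0.006) = 277,368.57

277368.57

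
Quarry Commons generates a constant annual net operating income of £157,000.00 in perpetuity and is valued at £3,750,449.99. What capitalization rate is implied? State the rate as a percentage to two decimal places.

P = C/r ⇒ r = C/P = £157,000.00/£3,750,449.99 = 0.041862

4.19%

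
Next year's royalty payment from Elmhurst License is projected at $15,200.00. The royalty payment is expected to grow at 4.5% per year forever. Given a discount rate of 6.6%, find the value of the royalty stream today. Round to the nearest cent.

$723809.52

Growing perpetuity: P = D₁ / (r − g) = $15,200.0000 / (0.066 − 0.045) = $723,809.52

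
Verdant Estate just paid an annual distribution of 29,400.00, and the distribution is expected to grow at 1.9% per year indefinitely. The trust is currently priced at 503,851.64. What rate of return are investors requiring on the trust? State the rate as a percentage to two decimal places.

7.85%

D₁ = 29,400.00 × 1.019 = 29,958.6000
P = D₁/(r − g) ⇒ r = D₁/P + g = 29,958.6000/503,851.64 + 0.019 = 0.059459 + 0.019 = 0.078459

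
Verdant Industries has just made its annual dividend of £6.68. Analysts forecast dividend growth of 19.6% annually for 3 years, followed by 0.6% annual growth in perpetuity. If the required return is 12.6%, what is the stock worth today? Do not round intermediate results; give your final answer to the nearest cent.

D_1 = 7.98928
D_2 = 9.55518
D_3 = 11.42799
Terminal value at year 3: TV = D_3×(1+g_2)/(r−g_2) = 11.49656/0.12 = 95.80468
P_0 = D_1/(1+r)^1 + D_2/(1+r)^2 + D_3/(1+r)^3 + TV/(1+r)^3
    = 7.09528 + 7.53637 + 8.00488 + 67.10758 = 89.74410

£89.74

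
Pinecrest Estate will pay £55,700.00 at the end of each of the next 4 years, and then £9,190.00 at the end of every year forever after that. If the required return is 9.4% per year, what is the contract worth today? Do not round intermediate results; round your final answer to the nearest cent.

PV of 4-year annuity: £55,700.00 × [1 − (1+0.094)^−4] / 0.094 = 178879.35546
Perpetuity value at year 4: £9,190.00 / 0.094 = 97765.95745
PV of perpetuity: 97765.95745 / (1+0.094)^4 = 68252.46954
Total PV = 178879.35546 + 68252.46954 = 247131.82499

£247131.82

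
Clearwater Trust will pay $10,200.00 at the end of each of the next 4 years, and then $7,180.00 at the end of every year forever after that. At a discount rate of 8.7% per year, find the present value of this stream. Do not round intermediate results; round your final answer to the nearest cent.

PV of 4-year annuity: $10,200.00 × [1 − (1+0.087)^−4] / 0.087 = 33263.91775
Perpetuity value at year 4: $7,180.00 / 0.087 = 82528.73563
PV of perpetuity: 82528.73563 / (1+0.087)^4 = 59113.54647
Total PV = 33263.91775 + 59113.54647 = 92377.46422

$92377.46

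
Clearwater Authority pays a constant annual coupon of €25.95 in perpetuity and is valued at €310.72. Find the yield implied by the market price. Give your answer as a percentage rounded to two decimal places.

8.35%

P = C/r ⇒ r = C/P = €25.95/€310.72 = 0.083516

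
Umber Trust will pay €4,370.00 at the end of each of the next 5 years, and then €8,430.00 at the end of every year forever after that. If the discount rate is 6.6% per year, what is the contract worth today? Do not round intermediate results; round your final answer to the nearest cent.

€110900.65

PV of 5-year annuity: €4,370.00 × [1 − (1+0.066)^−5] / 0.066 = 18111.41220
Perpetuity value at year 5: €8,430.00 / 0.066 = 127727.27273
PV of perpetuity: 127727.27273 / (1+0.066)^5 = 92789.23958
Total PV = 18111.41220 + 92789.23958 = 110900.65178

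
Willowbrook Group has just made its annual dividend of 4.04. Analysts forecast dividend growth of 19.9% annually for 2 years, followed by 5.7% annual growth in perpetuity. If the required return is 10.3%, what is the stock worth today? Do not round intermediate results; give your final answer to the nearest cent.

118.86

D_1 = 4.84396
D_2 = 5.80791
Terminal value at year 2: TV = D_2×(1+g_2)/(r−g_2) = 6.13896/0.046 = 133.45563
P_0 = D_1/(1+r)^1 + D_2/(1+r)^2 + TV/(1+r)^2
    = 4.39162 + 4.77385 + 109.69475 = 118.86023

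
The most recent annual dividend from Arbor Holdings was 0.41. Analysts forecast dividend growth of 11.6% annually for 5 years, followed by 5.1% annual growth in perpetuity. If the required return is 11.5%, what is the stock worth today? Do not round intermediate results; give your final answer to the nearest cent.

8.82

D_1 = 0.45756
D_2 = 0.51064
D_3 = 0.56987
D_4 = 0.63598
D_5 = 0.70975
Terminal value at year 5: TV = D_5×(1+g_2)/(r−g_2) = 0.74595/0.064 = 11.65541
P_0 = D_1/(1+r)^1 + D_2/(1+r)^2 + D_3/(1+r)^3 + D_4/(1+r)^4 + D_5/(1+r)^5 + TV/(1+r)^5
    = 0.41037 + 0.41074 + 0.41110 + 0.41147 + 0.41184 + 6.76322 = 8.81874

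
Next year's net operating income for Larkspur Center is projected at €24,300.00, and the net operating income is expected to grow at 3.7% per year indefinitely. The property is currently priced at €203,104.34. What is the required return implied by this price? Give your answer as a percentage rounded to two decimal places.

15.66%

P = D₁/(r − g) ⇒ r = D₁/P + g = €24,300.0000/€203,104.34 + 0.037 = 0.119643 + 0.037 = 0.156643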